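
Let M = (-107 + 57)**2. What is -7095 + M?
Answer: -4595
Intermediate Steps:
M = 2500 (M = (-50)**2 = 2500)
-7095 + M = -7095 + 2500 = -4595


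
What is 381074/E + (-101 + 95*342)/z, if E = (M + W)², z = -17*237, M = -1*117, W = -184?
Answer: -1399128643/365031429 ≈ -3.8329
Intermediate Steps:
M = -117
z = -4029
E = 90601 (E = (-117 - 184)² = (-301)² = 90601)
381074/E + (-101 + 95*342)/z = 381074/90601 + (-101 + 95*342)/(-4029) = 381074*(1/90601) + (-101 + 32490)*(-1/4029) = 381074/90601 + 32389*(-1/4029) = 381074/90601 - 32389/4029 = -1399128643/365031429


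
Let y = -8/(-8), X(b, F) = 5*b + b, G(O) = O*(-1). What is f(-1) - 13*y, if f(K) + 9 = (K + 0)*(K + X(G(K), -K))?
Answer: -27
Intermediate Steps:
G(O) = -O
X(b, F) = 6*b
f(K) = -9 - 5*K**2 (f(K) = -9 + (K + 0)*(K + 6*(-K)) = -9 + K*(K - 6*K) = -9 + K*(-5*K) = -9 - 5*K**2)
y = 1 (y = -8*(-1/8) = 1)
f(-1) - 13*y = (-9 - 5*(-1)**2) - 13*1 = (-9 - 5*1) - 13 = (-9 - 5) - 13 = -14 - 13 = -27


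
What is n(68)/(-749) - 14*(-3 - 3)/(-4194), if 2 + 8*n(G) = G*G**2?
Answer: -109935229/2094204 ≈ -52.495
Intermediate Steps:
n(G) = -1/4 + G**3/8 (n(G) = -1/4 + (G*G**2)/8 = -1/4 + G**3/8)
n(68)/(-749) - 14*(-3 - 3)/(-4194) = (-1/4 + (1/8)*68**3)/(-749) - 14*(-3 - 3)/(-4194) = (-1/4 + (1/8)*314432)*(-1/749) - 14*(-6)*(-1/4194) = (-1/4 + 39304)*(-1/749) + 84*(-1/4194) = (157215/4)*(-1/749) - 14/699 = -157215/2996 - 14/699 = -109935229/2094204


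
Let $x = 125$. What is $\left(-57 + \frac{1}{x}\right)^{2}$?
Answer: $\frac{50751376}{15625} \approx 3248.1$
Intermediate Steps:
$\left(-57 + \frac{1}{x}\right)^{2} = \left(-57 + \frac{1}{125}\right)^{2} = \left(- \frac{7124}{125}\right)^{2} = \frac{50751376}{15625}$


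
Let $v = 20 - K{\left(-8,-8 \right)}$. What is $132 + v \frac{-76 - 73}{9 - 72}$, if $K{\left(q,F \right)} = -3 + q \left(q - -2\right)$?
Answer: $\frac{4591}{63} \approx 72.873$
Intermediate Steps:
$K{\left(q,F \right)} = -3 + q \left(2 + q\right)$ ($K{\left(q,F \right)} = -3 + q \left(q + 2\right) = -3 + q \left(2 + q\right)$)
$v = -25$ ($v = 20 - \left(-3 + \left(-8\right)^{2} + 2 \left(-8\right)\right) = 20 - \left(-3 + 64 - 16\right) = 20 - 45 = -25$)
$132 + v \frac{-76 - 73}{9 - 72} = 132 - 25 \frac{-76 - 73}{9 - 72} = 132 - 25 \left(- \frac{149}{-63}\right) = 132 - 25 \left(\left(-149\right) \left(- \frac{1}{63}\right)\right) = 132 - \frac{3725}{63} = \frac{4591}{63}$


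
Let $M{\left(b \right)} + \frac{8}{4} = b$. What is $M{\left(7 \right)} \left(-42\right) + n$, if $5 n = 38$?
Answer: $- \frac{1012}{5} \approx -202.4$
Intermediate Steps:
$n = \frac{38}{5}$ ($n = \frac{1}{5} \cdot 38 = \frac{38}{5} \approx 7.6$)
$M{\left(b \right)} = -2 + b$
$M{\left(7 \right)} \left(-42\right) + n = \left(-2 + 7\right) \left(-42\right) + \frac{38}{5} = 5 \left(-42\right) + \frac{38}{5} = -210 + \frac{38}{5} = - \frac{1012}{5}$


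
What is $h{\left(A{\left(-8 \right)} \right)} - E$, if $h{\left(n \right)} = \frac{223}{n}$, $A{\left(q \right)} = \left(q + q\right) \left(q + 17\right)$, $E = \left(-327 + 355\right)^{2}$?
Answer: $- \frac{113119}{144} \approx -785.55$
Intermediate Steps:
$E = 784$ ($E = 28^{2} = 784$)
$A{\left(q \right)} = 2 q \left(17 + q\right)$
$h{\left(A{\left(-8 \right)} \right)} - E = \frac{223}{2 \left(-8\right) \left(17 - 8\right)} - 784 = \frac{223}{2 \left(-8\right) 9} - 784 = \frac{223}{-144} - 784 = 223 \left(- \frac{1}{144}\right) - 784 = - \frac{223}{144} - 784 = - \frac{113119}{144}$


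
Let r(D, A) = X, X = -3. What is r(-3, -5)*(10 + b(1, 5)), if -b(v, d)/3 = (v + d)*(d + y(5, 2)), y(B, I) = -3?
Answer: 78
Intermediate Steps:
r(D, A) = -3
b(v, d) = -3*(-3 + d)*(d + v) (b(v, d) = -3*(v + d)*(d - 3) = -3*(d + v)*(-3 + d) = -3*(-3 + d)*(d + v))
r(-3, -5)*(10 + b(1, 5)) = -3*(10 + (-3*5² + 9*5 + 9*1 - 3*5*1)) = -3*(10 + (-3*25 + 45 + 9 - 15)) = -3*(10 + (-75 + 45 + 9 - 15)) = -3*(10 - 36) = -3*(-26) = 78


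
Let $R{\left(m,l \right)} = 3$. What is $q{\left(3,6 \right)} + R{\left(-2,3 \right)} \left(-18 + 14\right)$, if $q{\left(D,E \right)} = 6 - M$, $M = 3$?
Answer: $-9$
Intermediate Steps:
$q{\left(D,E \right)} = 3$ ($q{\left(D,E \right)} = 6 - 3 = 3$)
$q{\left(3,6 \right)} + R{\left(-2,3 \right)} \left(-18 + 14\right) = 3 + 3 \left(-18 + 14\right) = 3 + 3 \left(-4\right) = 3 - 12 = -9$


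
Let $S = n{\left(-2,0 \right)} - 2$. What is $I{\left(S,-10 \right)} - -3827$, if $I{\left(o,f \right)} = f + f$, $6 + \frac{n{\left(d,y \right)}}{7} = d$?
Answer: $3807$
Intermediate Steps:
$n{\left(d,y \right)} = -42 + 7 d$
$S = -58$ ($S = \left(-42 + 7 \left(-2\right)\right) - 2 = \left(-42 - 14\right) - 2 = -56 - 2 = -58$)
$I{\left(o,f \right)} = 2 f$
$I{\left(S,-10 \right)} - -3827 = 2 \left(-10\right) - -3827 = -20 + 3827 = 3807$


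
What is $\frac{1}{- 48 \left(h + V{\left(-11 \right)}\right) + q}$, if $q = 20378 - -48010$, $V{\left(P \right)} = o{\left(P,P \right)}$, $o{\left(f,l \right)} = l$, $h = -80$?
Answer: $\frac{1}{72756} \approx 1.3745 \cdot 10^{-5}$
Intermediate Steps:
$V{\left(P \right)} = P$
$q = 68388$ ($q = 20378 + 48010 = 68388$)
$\frac{1}{- 48 \left(h + V{\left(-11 \right)}\right) + q} = \frac{1}{- 48 \left(-80 - 11\right) + 68388} = \frac{1}{\left(-48\right) \left(-91\right) + 68388} = \frac{1}{4368 + 68388} = \frac{1}{72756}$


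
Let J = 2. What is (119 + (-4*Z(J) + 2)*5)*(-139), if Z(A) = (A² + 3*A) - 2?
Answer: 4309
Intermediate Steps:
Z(A) = -2 + A² + 3*A
(119 + (-4*Z(J) + 2)*5)*(-139) = (119 + (-4*(-2 + 2² + 3*2) + 2)*5)*(-139) = (119 + (-4*(-2 + 4 + 6) + 2)*5)*(-139) = (119 + (-4*8 + 2)*5)*(-139) = (119 + (-32 + 2)*5)*(-139) = (119 - 30*5)*(-139) = (119 - 150)*(-139) = -31*(-139) = 4309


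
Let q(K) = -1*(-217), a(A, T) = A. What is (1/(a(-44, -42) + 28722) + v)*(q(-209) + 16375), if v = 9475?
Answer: 2254222727096/14339 ≈ 1.5721e+8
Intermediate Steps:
q(K) = 217
(1/(a(-44, -42) + 28722) + v)*(q(-209) + 16375) = (1/(-44 + 28722) + 9475)*(217 + 16375) = (1/28678 + 9475)*16592 = (271724051/28678)*16592 = 2254222727096/14339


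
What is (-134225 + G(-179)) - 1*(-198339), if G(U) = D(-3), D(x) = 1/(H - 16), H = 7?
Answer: 577025/9 ≈ 64114.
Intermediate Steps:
D(x) = -⅑ (D(x) = 1/(7 - 16) = 1/(-9) = -⅑)
G(U) = -⅑
(-134225 + G(-179)) - 1*(-198339) = (-134225 - ⅑) - 1*(-198339) = -1208026/9 + 198339 = 577025/9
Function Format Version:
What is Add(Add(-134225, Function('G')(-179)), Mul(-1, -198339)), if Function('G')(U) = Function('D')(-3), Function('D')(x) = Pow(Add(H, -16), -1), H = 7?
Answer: Rational(577025, 9) ≈ 64114.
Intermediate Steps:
Function('D')(x) = Rational(-1, 9) (Function('D')(x) = Pow(Add(7, -16), -1) = Pow(-9, -1) = Rational(-1, 9))
Function('G')(U) = Rational(-1, 9)
Add(Add(-134225, Function('G')(-179)), Mul(-1, -198339)) = Add(Add(-134225, Rational(-1, 9)), Mul(-1, -198339)) = Add(Rational(-1208026, 9), 198339) = Rational(577025, 9)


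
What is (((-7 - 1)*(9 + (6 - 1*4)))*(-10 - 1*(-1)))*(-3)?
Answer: -2376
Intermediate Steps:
(((-7 - 1)*(9 + (6 - 1*4)))*(-10 - 1*(-1)))*(-3) = ((-8*(9 + (6 - 4)))*(-10 + 1))*(-3) = (-8*(9 + 2)*(-9))*(-3) = (-8*11*(-9))*(-3) = -88*(-9)*(-3) = 792*(-3) = -2376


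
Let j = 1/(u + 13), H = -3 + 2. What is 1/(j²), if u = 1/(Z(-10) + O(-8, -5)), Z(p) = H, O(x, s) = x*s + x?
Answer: 163216/961 ≈ 169.84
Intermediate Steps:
O(x, s) = x + s*x (O(x, s) = s*x + x = x + s*x)
H = -1
Z(p) = -1
u = 1/31 (u = 1/(-1 - 8*(1 - 5)) = 1/(-1 - 8*(-4)) = 1/(-1 + 32) = 1/31 ≈ 0.032258)
j = 31/404 (j = 1/(1/31 + 13) = 1/(404/31) = 31/404 ≈ 0.076733)
1/(j²) = 1/((31/404)²) = 1/(961/163216) = 163216/961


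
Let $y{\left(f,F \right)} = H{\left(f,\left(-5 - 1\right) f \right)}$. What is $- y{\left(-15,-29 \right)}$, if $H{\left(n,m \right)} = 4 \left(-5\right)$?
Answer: $20$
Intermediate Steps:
$H{\left(n,m \right)} = -20$
$y{\left(f,F \right)} = -20$
$- y{\left(-15,-29 \right)} = \left(-1\right) \left(-20\right) = 20$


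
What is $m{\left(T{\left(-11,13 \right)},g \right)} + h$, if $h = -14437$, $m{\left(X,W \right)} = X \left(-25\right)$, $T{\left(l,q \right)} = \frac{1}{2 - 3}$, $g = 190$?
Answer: $-14412$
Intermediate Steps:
$T{\left(l,q \right)} = -1$ ($T{\left(l,q \right)} = \frac{1}{-1} = -1$)
$m{\left(X,W \right)} = - 25 X$
$m{\left(T{\left(-11,13 \right)},g \right)} + h = \left(-25\right) \left(-1\right) - 14437 = 25 - 14437 = -14412$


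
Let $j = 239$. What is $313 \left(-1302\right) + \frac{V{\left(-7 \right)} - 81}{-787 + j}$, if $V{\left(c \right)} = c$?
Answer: $- \frac{55831040}{137} \approx -4.0753 \cdot 10^{5}$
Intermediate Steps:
$313 \left(-1302\right) + \frac{V{\left(-7 \right)} - 81}{-787 + j} = 313 \left(-1302\right) + \frac{-7 - 81}{-787 + 239} = -407526 - \frac{88}{-548} = -407526 - - \frac{22}{137} = -407526 + \frac{22}{137} = - \frac{55831040}{137}$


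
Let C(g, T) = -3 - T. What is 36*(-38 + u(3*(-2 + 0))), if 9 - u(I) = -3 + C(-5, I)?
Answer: -1044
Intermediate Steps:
u(I) = 15 + I (u(I) = 9 - (-3 + (-3 - I)) = 9 - (-6 - I) = 9 + (6 + I) = 15 + I)
36*(-38 + u(3*(-2 + 0))) = 36*(-38 + (15 + 3*(-2 + 0))) = 36*(-38 + (15 + 3*(-2))) = 36*(-38 + (15 - 6)) = 36*(-38 + 9) = 36*(-29) = -1044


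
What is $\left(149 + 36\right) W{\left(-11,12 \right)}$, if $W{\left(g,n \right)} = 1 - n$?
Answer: $-2035$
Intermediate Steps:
$\left(149 + 36\right) W{\left(-11,12 \right)} = \left(149 + 36\right) \left(1 - 12\right) = 185 \left(1 - 12\right) = 185 \left(-11\right) = -2035$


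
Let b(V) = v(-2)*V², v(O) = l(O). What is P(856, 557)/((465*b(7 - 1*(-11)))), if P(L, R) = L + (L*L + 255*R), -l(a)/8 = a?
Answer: 875627/2410560 ≈ 0.36325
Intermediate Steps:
l(a) = -8*a
v(O) = -8*O
P(L, R) = L + L² + 255*R (P(L, R) = L + (L² + 255*R) = L + L² + 255*R)
b(V) = 16*V² (b(V) = (-8*(-2))*V² = 16*V²)
P(856, 557)/((465*b(7 - 1*(-11)))) = (856 + 856² + 255*557)/((465*(16*(7 - 1*(-11))²))) = (856 + 732736 + 142035)/((465*(16*(7 + 11)²))) = 875627/((465*(16*18²))) = 875627/((465*(16*324))) = 875627/((465*5184)) = 875627/2410560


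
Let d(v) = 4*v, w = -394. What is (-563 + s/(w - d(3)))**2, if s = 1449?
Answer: 1079845321/3364 ≈ 3.2100e+5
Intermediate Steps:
(-563 + s/(w - d(3)))**2 = (-563 + 1449/(-394 - 4*3))**2 = (-563 + 1449/(-394 - 1*12))**2 = (-563 + 1449/(-394 - 12))**2 = (-563 + 1449/(-406))**2 = (-563 + 1449*(-1/406))**2 = (-563 - 207/58)**2 = (-32861/58)**2 = 1079845321/3364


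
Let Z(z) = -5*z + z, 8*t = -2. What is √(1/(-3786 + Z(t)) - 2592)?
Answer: I*√37133578985/3785 ≈ 50.912*I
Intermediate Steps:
t = -¼ (t = (⅛)*(-2) = -¼ ≈ -0.25000)
Z(z) = -4*z
√(1/(-3786 + Z(t)) - 2592) = √(1/(-3786 - 4*(-¼)) - 2592) = √(1/(-3786 + 1) - 2592) = √(1/(-3785) - 2592) = √(-1/3785 - 2592) = √(-9810721/3785) = I*√37133578985/3785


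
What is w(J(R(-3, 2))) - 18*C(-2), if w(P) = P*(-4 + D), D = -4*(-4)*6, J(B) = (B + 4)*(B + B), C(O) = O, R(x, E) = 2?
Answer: 2244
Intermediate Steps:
J(B) = 2*B*(4 + B) (J(B) = (4 + B)*(2*B) = 2*B*(4 + B))
D = 96 (D = 16*6 = 96)
w(P) = 92*P (w(P) = P*(-4 + 96) = P*92 = 92*P)
w(J(R(-3, 2))) - 18*C(-2) = 92*(2*2*(4 + 2)) - 18*(-2) = 92*(2*2*6) + 36 = 92*24 + 36 = 2208 + 36 = 2244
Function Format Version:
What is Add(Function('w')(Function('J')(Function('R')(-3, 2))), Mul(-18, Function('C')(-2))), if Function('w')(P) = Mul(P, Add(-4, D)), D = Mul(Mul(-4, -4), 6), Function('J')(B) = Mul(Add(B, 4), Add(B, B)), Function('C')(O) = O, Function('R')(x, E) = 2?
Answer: 2244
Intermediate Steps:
Function('J')(B) = Mul(2, B, Add(4, B)) (Function('J')(B) = Mul(Add(4, B), Mul(2, B)) = Mul(2, B, Add(4, B)))
D = 96 (D = Mul(16, 6) = 96)
Function('w')(P) = Mul(92, P) (Function('w')(P) = Mul(P, Add(-4, 96)) = Mul(P, 92) = Mul(92, P))
Add(Function('w')(Function('J')(Function('R')(-3, 2))), Mul(-18, Function('C')(-2))) = Add(Mul(92, Mul(2, 2, Add(4, 2))), Mul(-18, -2)) = Add(Mul(92, Mul(2, 2, 6)), 36) = Add(Mul(92, 24), 36) = Add(2208, 36) = 2244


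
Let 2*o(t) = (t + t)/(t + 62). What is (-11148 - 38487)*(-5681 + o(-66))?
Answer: 562314915/2 ≈ 2.8116e+8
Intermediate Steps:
o(t) = t/(62 + t) (o(t) = ((t + t)/(t + 62))/2 = ((2*t)/(62 + t))/2 = (2*t/(62 + t))/2 = t/(62 + t))
(-11148 - 38487)*(-5681 + o(-66)) = (-11148 - 38487)*(-5681 - 66/(62 - 66)) = -49635*(-5681 - 66/(-4)) = -49635*(-5681 - 66*(-¼)) = -49635*(-5681 + 33/2) = -49635*(-11329/2) = 562314915/2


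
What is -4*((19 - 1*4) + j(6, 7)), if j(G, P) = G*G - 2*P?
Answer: -148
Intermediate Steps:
j(G, P) = G² - 2*P
-4*((19 - 1*4) + j(6, 7)) = -4*((19 - 1*4) + (6² - 2*7)) = -4*((19 - 4) + (36 - 14)) = -4*(15 + 22) = -4*37 = -148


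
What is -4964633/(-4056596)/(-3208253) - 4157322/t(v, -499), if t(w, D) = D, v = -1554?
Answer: 54105825888484709869/6494278557107212 ≈ 8331.3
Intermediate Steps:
-4964633/(-4056596)/(-3208253) - 4157322/t(v, -499) = -4964633/(-4056596)/(-3208253) - 4157322/(-499) = -4964633*(-1)/4056596*(-1/3208253) - 4157322*(-1/499) = -1*(-4964633/4056596)*(-1/3208253) + 4157322/499 = (4964633/4056596)*(-1/3208253) + 4157322/499 = -4964633/13014586286788 + 4157322/499 = 54105825888484709869/6494278557107212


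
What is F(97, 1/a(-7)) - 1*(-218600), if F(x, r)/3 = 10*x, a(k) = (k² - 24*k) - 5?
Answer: 221510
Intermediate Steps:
a(k) = -5 + k² - 24*k
F(x, r) = 30*x (F(x, r) = 3*(10*x) = 30*x)
F(97, 1/a(-7)) - 1*(-218600) = 30*97 - 1*(-218600) = 2910 + 218600 = 221510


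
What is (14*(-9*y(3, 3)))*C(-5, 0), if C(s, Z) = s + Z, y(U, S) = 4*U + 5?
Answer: 10710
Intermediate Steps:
y(U, S) = 5 + 4*U
C(s, Z) = Z + s
(14*(-9*y(3, 3)))*C(-5, 0) = (14*(-9*(5 + 4*3)))*(0 - 5) = (14*(-9*(5 + 12)))*(-5) = (14*(-9*17))*(-5) = (14*(-153))*(-5) = -2142*(-5) = 10710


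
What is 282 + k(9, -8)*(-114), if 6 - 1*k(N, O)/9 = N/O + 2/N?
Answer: -27201/4 ≈ -6800.3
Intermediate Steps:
k(N, O) = 54 - 18/N - 9*N/O (k(N, O) = 54 - 9*(N/O + 2/N) = 54 - 9*(2/N + N/O) = 54 + (-18/N - 9*N/O) = 54 - 18/N - 9*N/O)
282 + k(9, -8)*(-114) = 282 + (54 - 18/9 - 9*9/(-8))*(-114) = 282 + (54 - 18*1/9 - 9*9*(-1/8))*(-114) = 282 + (54 - 2 + 81/8)*(-114) = 282 + (497/8)*(-114) = 282 - 28329/4 = -27201/4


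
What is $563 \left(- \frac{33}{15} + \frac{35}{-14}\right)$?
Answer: $- \frac{26461}{10} \approx -2646.1$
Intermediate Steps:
$563 \left(- \frac{33}{15} + \frac{35}{-14}\right) = 563 \left(\left(-33\right) \frac{1}{15} + 35 \left(- \frac{1}{14}\right)\right) = 563 \left(- \frac{11}{5} - \frac{5}{2}\right) = 563 \left(- \frac{47}{10}\right) = - \frac{26461}{10}$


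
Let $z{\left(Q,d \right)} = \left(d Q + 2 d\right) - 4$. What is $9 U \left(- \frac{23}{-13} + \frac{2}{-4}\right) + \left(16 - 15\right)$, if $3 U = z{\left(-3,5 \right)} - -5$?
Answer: $- \frac{185}{13} \approx -14.231$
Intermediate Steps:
$z{\left(Q,d \right)} = -4 + 2 d + Q d$ ($z{\left(Q,d \right)} = \left(Q d + 2 d\right) - 4 = \left(2 d + Q d\right) - 4 = -4 + 2 d + Q d$)
$U = - \frac{4}{3}$ ($U = \frac{\left(-4 + 2 \cdot 5 - 15\right) - -5}{3} = \frac{\left(-4 + 10 - 15\right) + 5}{3} = \frac{-9 + 5}{3} = \frac{1}{3} \left(-4\right) = - \frac{4}{3} \approx -1.3333$)
$9 U \left(- \frac{23}{-13} + \frac{2}{-4}\right) + \left(16 - 15\right) = 9 \left(- \frac{4}{3}\right) \left(- \frac{23}{-13} + \frac{2}{-4}\right) + \left(16 - 15\right) = - 12 \left(\left(-23\right) \left(- \frac{1}{13}\right) + 2 \left(- \frac{1}{4}\right)\right) + 1 = - 12 \left(\frac{23}{13} - \frac{1}{2}\right) + 1 = \left(-12\right) \frac{33}{26} + 1 = - \frac{198}{13} + 1 = - \frac{185}{13}$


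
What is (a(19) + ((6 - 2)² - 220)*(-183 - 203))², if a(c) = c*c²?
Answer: 7327873609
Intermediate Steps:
a(c) = c³
(a(19) + ((6 - 2)² - 220)*(-183 - 203))² = (19³ + ((6 - 2)² - 220)*(-183 - 203))² = (6859 + (4² - 220)*(-386))² = (6859 + (16 - 220)*(-386))² = (6859 - 204*(-386))² = (6859 + 78744)² = 85603² = 7327873609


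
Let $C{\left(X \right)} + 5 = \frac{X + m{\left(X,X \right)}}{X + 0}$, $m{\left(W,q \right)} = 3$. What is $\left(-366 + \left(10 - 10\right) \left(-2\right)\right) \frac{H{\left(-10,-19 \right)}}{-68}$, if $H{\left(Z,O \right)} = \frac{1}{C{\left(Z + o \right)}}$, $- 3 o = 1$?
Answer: $- \frac{5673}{4522} \approx -1.2545$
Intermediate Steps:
$o = - \frac{1}{3}$ ($o = \left(- \frac{1}{3}\right) 1 = - \frac{1}{3} \approx -0.33333$)
$C{\left(X \right)} = -5 + \frac{3 + X}{X}$ ($C{\left(X \right)} = -5 + \frac{X + 3}{X + 0} = -5 + \frac{3 + X}{X}$)
$H{\left(Z,O \right)} = \frac{1}{-4 + \frac{3}{- \frac{1}{3} + Z}}$ ($H{\left(Z,O \right)} = \frac{1}{-4 + \frac{3}{Z - \frac{1}{3}}} = \frac{1}{-4 + \frac{3}{- \frac{1}{3} + Z}}$)
$\left(-366 + \left(10 - 10\right) \left(-2\right)\right) \frac{H{\left(-10,-19 \right)}}{-68} = \left(-366 + \left(10 - 10\right) \left(-2\right)\right) \frac{\frac{1}{-13 + 12 \left(-10\right)} \left(1 - -30\right)}{-68} = \left(-366 + 0 \left(-2\right)\right) \frac{1 + 30}{-13 - 120} \left(- \frac{1}{68}\right) = \left(-366 + 0\right) \frac{1}{-133} \cdot 31 \left(- \frac{1}{68}\right) = - 366 \left(- \frac{1}{133}\right) 31 \left(- \frac{1}{68}\right) = - 366 \left(\left(- \frac{31}{133}\right) \left(- \frac{1}{68}\right)\right) = \left(-366\right) \frac{31}{9044} = - \frac{5673}{4522}$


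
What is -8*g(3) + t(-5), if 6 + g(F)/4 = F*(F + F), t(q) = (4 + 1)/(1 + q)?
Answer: -1541/4 ≈ -385.25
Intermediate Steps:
t(q) = 5/(1 + q)
g(F) = -24 + 8*F² (g(F) = -24 + 4*(F*(F + F)) = -24 + 4*(F*(2*F)) = -24 + 4*(2*F²) = -24 + 8*F²)
-8*g(3) + t(-5) = -8*(-24 + 8*3²) + 5/(1 - 5) = -8*(-24 + 8*9) + 5/(-4) = -8*(-24 + 72) + 5*(-¼) = -8*48 - 5/4 = -384 - 5/4 = -1541/4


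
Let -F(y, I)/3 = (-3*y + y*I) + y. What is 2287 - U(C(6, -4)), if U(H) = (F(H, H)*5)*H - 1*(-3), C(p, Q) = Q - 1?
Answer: -341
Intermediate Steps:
C(p, Q) = -1 + Q
F(y, I) = 6*y - 3*I*y (F(y, I) = -3*((-3*y + y*I) + y) = -3*((-3*y + I*y) + y) = -3*(-2*y + I*y) = 6*y - 3*I*y)
U(H) = 3 + 15*H²*(2 - H) (U(H) = ((3*H*(2 - H))*5)*H - 1*(-3) = (15*H*(2 - H))*H + 3 = 15*H²*(2 - H) + 3 = 3 + 15*H²*(2 - H))
2287 - U(C(6, -4)) = 2287 - (3 + 15*(-1 - 4)²*(2 - (-1 - 4))) = 2287 - (3 + 15*(-5)²*(2 - 1*(-5))) = 2287 - (3 + 15*25*(2 + 5)) = 2287 - (3 + 15*25*7) = 2287 - (3 + 2625) = 2287 - 1*2628 = 2287 - 2628 = -341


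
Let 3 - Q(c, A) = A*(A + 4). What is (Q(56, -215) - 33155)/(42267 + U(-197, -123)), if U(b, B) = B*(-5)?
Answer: -78517/42882 ≈ -1.8310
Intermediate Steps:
Q(c, A) = 3 - A*(4 + A) (Q(c, A) = 3 - A*(A + 4) = 3 - A*(4 + A))
U(b, B) = -5*B
(Q(56, -215) - 33155)/(42267 + U(-197, -123)) = ((3 - 1*(-215)² - 4*(-215)) - 33155)/(42267 - 5*(-123)) = ((3 - 1*46225 + 860) - 33155)/(42267 + 615) = ((3 - 46225 + 860) - 33155)/42882 = (-45362 - 33155)*(1/42882) = -78517*1/42882 = -78517/42882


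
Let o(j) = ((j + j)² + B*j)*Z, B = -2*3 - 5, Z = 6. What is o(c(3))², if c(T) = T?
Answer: 324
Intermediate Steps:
B = -11 (B = -6 - 5 = -11)
o(j) = -66*j + 24*j² (o(j) = ((j + j)² - 11*j)*6 = ((2*j)² - 11*j)*6 = (4*j² - 11*j)*6 = (-11*j + 4*j²)*6 = -66*j + 24*j²)
o(c(3))² = (6*3*(-11 + 4*3))² = (6*3*(-11 + 12))² = (6*3*1)² = 18² = 324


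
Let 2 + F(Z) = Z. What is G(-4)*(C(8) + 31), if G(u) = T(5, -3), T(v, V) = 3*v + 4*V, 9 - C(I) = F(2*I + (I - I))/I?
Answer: 459/4 ≈ 114.75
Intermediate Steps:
F(Z) = -2 + Z
C(I) = 9 - (-2 + 2*I)/I (C(I) = 9 - (-2 + (2*I + (I - I)))/I = 9 - (-2 + (2*I + 0))/I = 9 - (-2 + 2*I)/I)
G(u) = 3 (G(u) = 3*5 + 4*(-3) = 15 - 12 = 3)
G(-4)*(C(8) + 31) = 3*((7 + 2/8) + 31) = 3*((7 + 2*(⅛)) + 31) = 3*((7 + ¼) + 31) = 3*(29/4 + 31) = 3*(153/4) = 459/4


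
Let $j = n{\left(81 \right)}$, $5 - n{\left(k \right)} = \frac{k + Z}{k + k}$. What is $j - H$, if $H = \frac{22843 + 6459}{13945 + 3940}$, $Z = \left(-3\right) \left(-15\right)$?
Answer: $\frac{8488}{3285} \approx 2.5839$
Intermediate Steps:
$Z = 45$
$n{\left(k \right)} = 5 - \frac{45 + k}{2 k}$ ($n{\left(k \right)} = 5 - \frac{k + 45}{k + k} = 5 - \frac{45 + k}{2 k}$)
$H = \frac{598}{365}$ ($H = \frac{29302}{17885} = 29302 \cdot \frac{1}{17885} = \frac{598}{365} \approx 1.6384$)
$j = \frac{38}{9}$ ($j = \frac{9 \left(-5 + 81\right)}{2 \cdot 81} = \frac{9}{2} \cdot \frac{1}{81} \cdot 76 = \frac{38}{9} \approx 4.2222$)
$j - H = \frac{38}{9} - \frac{598}{365} = \frac{8488}{3285}$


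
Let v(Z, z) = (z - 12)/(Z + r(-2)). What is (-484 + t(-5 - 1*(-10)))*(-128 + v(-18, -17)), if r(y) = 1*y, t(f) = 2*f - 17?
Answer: 1242721/20 ≈ 62136.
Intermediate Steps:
t(f) = -17 + 2*f
r(y) = y
v(Z, z) = (-12 + z)/(-2 + Z) (v(Z, z) = (z - 12)/(Z - 2) = (-12 + z)/(-2 + Z))
(-484 + t(-5 - 1*(-10)))*(-128 + v(-18, -17)) = (-484 + (-17 + 2*(-5 - 1*(-10))))*(-128 + (-12 - 17)/(-2 - 18)) = (-484 + (-17 + 2*(-5 + 10)))*(-128 - 29/(-20)) = (-484 + (-17 + 2*5))*(-128 - 1/20*(-29)) = (-484 + (-17 + 10))*(-128 + 29/20) = (-484 - 7)*(-2531/20) = -491*(-2531/20) = 1242721/20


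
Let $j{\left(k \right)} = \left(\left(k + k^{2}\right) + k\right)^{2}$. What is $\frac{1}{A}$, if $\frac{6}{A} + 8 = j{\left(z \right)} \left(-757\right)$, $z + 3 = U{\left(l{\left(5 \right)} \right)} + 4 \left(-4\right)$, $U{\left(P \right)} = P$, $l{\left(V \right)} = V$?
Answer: $- \frac{10682788}{3} \approx -3.5609 \cdot 10^{6}$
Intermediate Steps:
$z = -14$ ($z = -3 + \left(5 + 4 \left(-4\right)\right) = -3 + \left(5 - 16\right) = -3 - 11 = -14$)
$j{\left(k \right)} = \left(k^{2} + 2 k\right)^{2}$
$A = - \frac{3}{10682788}$ ($A = \frac{6}{-8 + \left(-14\right)^{2} \left(2 - 14\right)^{2} \left(-757\right)} = \frac{6}{-8 + 196 \left(-12\right)^{2} \left(-757\right)} = \frac{6}{-8 + 196 \cdot 144 \left(-757\right)} = \frac{6}{-8 + 28224 \left(-757\right)} = \frac{6}{-8 - 21365568} = \frac{6}{-21365576} = 6 \left(- \frac{1}{21365576}\right) = - \frac{3}{10682788} \approx -2.8083 \cdot 10^{-7}$)
$\frac{1}{A} = \frac{1}{- \frac{3}{10682788}} = - \frac{10682788}{3}$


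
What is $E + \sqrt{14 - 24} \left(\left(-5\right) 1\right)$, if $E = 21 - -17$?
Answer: $38 - 5 i \sqrt{10} \approx 38.0 - 15.811 i$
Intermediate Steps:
$E = 38$ ($E = 21 + 17 = 38$)
$E + \sqrt{14 - 24} \left(\left(-5\right) 1\right) = 38 + \sqrt{14 - 24} \left(\left(-5\right) 1\right) = 38 + \sqrt{-10} \left(-5\right) = 38 + i \sqrt{10} \left(-5\right) = 38 - 5 i \sqrt{10}$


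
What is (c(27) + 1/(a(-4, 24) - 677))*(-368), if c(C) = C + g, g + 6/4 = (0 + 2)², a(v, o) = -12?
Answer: -7479416/689 ≈ -10855.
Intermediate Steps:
g = 5/2 (g = -3/2 + (0 + 2)² = -3/2 + 2² = -3/2 + 4 = 5/2 ≈ 2.5000)
c(C) = 5/2 + C (c(C) = C + 5/2 = 5/2 + C)
(c(27) + 1/(a(-4, 24) - 677))*(-368) = ((5/2 + 27) + 1/(-12 - 677))*(-368) = (59/2 + 1/(-689))*(-368) = (59/2 - 1/689)*(-368) = (40649/1378)*(-368) = -7479416/689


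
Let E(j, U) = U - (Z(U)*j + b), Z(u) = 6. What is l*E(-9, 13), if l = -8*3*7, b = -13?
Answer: -13440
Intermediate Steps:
l = -168 (l = -24*7 = -168)
E(j, U) = 13 + U - 6*j (E(j, U) = U - (6*j - 13) = U - (-13 + 6*j) = U + (13 - 6*j) = 13 + U - 6*j)
l*E(-9, 13) = -168*(13 + 13 - 6*(-9)) = -168*(13 + 13 + 54) = -168*80 = -13440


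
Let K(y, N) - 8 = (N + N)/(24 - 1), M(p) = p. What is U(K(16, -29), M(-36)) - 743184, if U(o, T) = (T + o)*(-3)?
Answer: -17091126/23 ≈ -7.4309e+5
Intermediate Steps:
K(y, N) = 8 + 2*N/23 (K(y, N) = 8 + (N + N)/(24 - 1) = 8 + (2*N)/23 = 8 + (2*N)*(1/23) = 8 + 2*N/23)
U(o, T) = -3*T - 3*o
U(K(16, -29), M(-36)) - 743184 = (-3*(-36) - 3*(8 + (2/23)*(-29))) - 743184 = (108 - 3*(8 - 58/23)) - 743184 = (108 - 3*126/23) - 743184 = (108 - 378/23) - 743184 = 2106/23 - 743184 = -17091126/23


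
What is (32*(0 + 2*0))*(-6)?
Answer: 0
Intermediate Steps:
(32*(0 + 2*0))*(-6) = (32*(0 + 0))*(-6) = (32*0)*(-6) = 0*(-6) = 0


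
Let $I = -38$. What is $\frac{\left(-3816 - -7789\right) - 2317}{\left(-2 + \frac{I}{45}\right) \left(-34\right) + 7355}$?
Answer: $\frac{74520}{335327} \approx 0.22223$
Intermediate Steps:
$\frac{\left(-3816 - -7789\right) - 2317}{\left(-2 + \frac{I}{45}\right) \left(-34\right) + 7355} = \frac{\left(-3816 - -7789\right) - 2317}{\left(-2 - \frac{38}{45}\right) \left(-34\right) + 7355} = \frac{\left(-3816 + 7789\right) - 2317}{\left(-2 - \frac{38}{45}\right) \left(-34\right) + 7355} = \frac{3973 - 2317}{\left(-2 - \frac{38}{45}\right) \left(-34\right) + 7355} = \frac{1656}{\left(- \frac{128}{45}\right) \left(-34\right) + 7355} = \frac{1656}{\frac{4352}{45} + 7355} = \frac{1656}{\frac{335327}{45}} = 1656 \cdot \frac{45}{335327} = \frac{74520}{335327}$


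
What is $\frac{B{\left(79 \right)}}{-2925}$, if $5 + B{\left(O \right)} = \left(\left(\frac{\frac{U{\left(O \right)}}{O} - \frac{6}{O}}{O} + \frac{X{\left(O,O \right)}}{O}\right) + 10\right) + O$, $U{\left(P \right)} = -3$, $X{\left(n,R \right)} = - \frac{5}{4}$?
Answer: $- \frac{419309}{14603940} \approx -0.028712$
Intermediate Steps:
$X{\left(n,R \right)} = - \frac{5}{4}$ ($X{\left(n,R \right)} = \left(-5\right) \frac{1}{4} = - \frac{5}{4}$)
$B{\left(O \right)} = 5 + O - \frac{9}{O^{2}} - \frac{5}{4 O}$ ($B{\left(O \right)} = -5 + \left(\left(\left(\frac{- \frac{3}{O} - \frac{6}{O}}{O} - \frac{5}{4 O}\right) + 10\right) + O\right) = -5 + \left(\left(\left(\frac{\left(-9\right) \frac{1}{O}}{O} - \frac{5}{4 O}\right) + 10\right) + O\right) = -5 - \left(-10 - O + \frac{9}{O^{2}} + \frac{5}{4 O}\right) = -5 + \left(10 + O - \frac{9}{O^{2}} - \frac{5}{4 O}\right) = 5 + O - \frac{9}{O^{2}} - \frac{5}{4 O}$)
$\frac{B{\left(79 \right)}}{-2925} = \frac{5 + 79 - \frac{9}{6241} - \frac{5}{4 \cdot 79}}{-2925} = \left(5 + 79 - \frac{9}{6241} - \frac{5}{316}\right) \left(- \frac{1}{2925}\right) = \frac{2096545}{24964} \left(- \frac{1}{2925}\right) = - \frac{419309}{14603940}$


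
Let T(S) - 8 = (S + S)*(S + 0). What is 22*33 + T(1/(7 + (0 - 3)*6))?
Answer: 88816/121 ≈ 734.02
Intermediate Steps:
T(S) = 8 + 2*S**2 (T(S) = 8 + (S + S)*(S + 0) = 8 + (2*S)*S = 8 + 2*S**2)
22*33 + T(1/(7 + (0 - 3)*6)) = 22*33 + (8 + 2*(1/(7 + (0 - 3)*6))**2) = 726 + (8 + 2*(1/(7 - 3*6))**2) = 726 + (8 + 2*(1/(7 - 18))**2) = 726 + (8 + 2*(1/(-11))**2) = 726 + (8 + 2*(-1/11)**2) = 726 + (8 + 2*(1/121)) = 726 + (8 + 2/121) = 726 + 970/121 = 88816/121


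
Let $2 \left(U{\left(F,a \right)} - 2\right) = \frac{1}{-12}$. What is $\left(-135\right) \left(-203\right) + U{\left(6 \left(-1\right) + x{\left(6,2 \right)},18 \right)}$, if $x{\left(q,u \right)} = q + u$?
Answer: $\frac{657767}{24} \approx 27407.0$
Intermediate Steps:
$U{\left(F,a \right)} = \frac{47}{24}$ ($U{\left(F,a \right)} = 2 + \frac{1}{2 \left(-12\right)} = 2 + \frac{1}{2} \left(- \frac{1}{12}\right) = 2 - \frac{1}{24} = \frac{47}{24}$)
$\left(-135\right) \left(-203\right) + U{\left(6 \left(-1\right) + x{\left(6,2 \right)},18 \right)} = \left(-135\right) \left(-203\right) + \frac{47}{24} = 27405 + \frac{47}{24} = \frac{657767}{24}$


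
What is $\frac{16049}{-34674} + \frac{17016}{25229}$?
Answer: $\frac{185112563}{874790346} \approx 0.21161$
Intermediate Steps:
$\frac{16049}{-34674} + \frac{17016}{25229} = 16049 \left(- \frac{1}{34674}\right) + 17016 \cdot \frac{1}{25229} = - \frac{16049}{34674} + \frac{17016}{25229} = \frac{185112563}{874790346}$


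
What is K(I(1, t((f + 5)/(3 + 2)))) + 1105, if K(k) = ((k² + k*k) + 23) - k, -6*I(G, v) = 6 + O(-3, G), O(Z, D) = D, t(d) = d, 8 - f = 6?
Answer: 10187/9 ≈ 1131.9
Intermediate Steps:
f = 2 (f = 8 - 1*6 = 8 - 6 = 2)
I(G, v) = -1 - G/6 (I(G, v) = -(6 + G)/6 = -1 - G/6)
K(k) = 23 - k + 2*k² (K(k) = ((k² + k²) + 23) - k = (2*k² + 23) - k = (23 + 2*k²) - k = 23 - k + 2*k²)
K(I(1, t((f + 5)/(3 + 2)))) + 1105 = (23 - (-1 - ⅙*1) + 2*(-1 - ⅙*1)²) + 1105 = (23 - (-1 - ⅙) + 2*(-1 - ⅙)²) + 1105 = (23 - 1*(-7/6) + 2*(-7/6)²) + 1105 = (23 + 7/6 + 2*(49/36)) + 1105 = (23 + 7/6 + 49/18) + 1105 = 242/9 + 1105 = 10187/9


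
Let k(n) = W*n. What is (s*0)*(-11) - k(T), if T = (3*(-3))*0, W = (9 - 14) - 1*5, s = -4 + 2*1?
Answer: 0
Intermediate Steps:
s = -2 (s = -4 + 2 = -2)
W = -10 (W = -5 - 5 = -10)
T = 0 (T = -9*0 = 0)
k(n) = -10*n
(s*0)*(-11) - k(T) = -2*0*(-11) - (-10)*0 = 0*(-11) - 1*0 = 0 + 0 = 0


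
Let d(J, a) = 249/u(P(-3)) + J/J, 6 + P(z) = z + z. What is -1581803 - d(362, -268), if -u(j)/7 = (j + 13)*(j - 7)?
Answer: -210380181/133 ≈ -1.5818e+6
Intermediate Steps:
P(z) = -6 + 2*z (P(z) = -6 + (z + z) = -6 + 2*z)
u(j) = -7*(-7 + j)*(13 + j) (u(j) = -7*(j + 13)*(j - 7) = -7*(13 + j)*(-7 + j) = -7*(-7 + j)*(13 + j))
d(J, a) = 382/133 (d(J, a) = 249/(637 - 42*(-6 + 2*(-3)) - 7*(-6 + 2*(-3))²) + J/J = 249/(637 - 42*(-6 - 6) - 7*(-6 - 6)²) + 1 = 249/(637 - 42*(-12) - 7*(-12)²) + 1 = 249/(637 + 504 - 7*144) + 1 = 249/(637 + 504 - 1008) + 1 = 249/133 + 1 = 382/133)
-1581803 - d(362, -268) = -1581803 - 1*382/133 = -1581803 - 382/133 = -210380181/133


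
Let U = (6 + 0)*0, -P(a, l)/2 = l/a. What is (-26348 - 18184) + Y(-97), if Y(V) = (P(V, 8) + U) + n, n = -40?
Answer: -4323468/97 ≈ -44572.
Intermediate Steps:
P(a, l) = -2*l/a
U = 0 (U = 6*0 = 0)
Y(V) = -40 - 16/V (Y(V) = (-2*8/V + 0) - 40 = (-16/V + 0) - 40 = -16/V - 40 = -40 - 16/V)
(-26348 - 18184) + Y(-97) = (-26348 - 18184) + (-40 - 16/(-97)) = -44532 + (-40 - 16*(-1/97)) = -44532 + (-40 + 16/97) = -44532 - 3864/97 = -4323468/97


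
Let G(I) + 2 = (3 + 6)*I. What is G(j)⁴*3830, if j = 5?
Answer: 13094007830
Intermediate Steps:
G(I) = -2 + 9*I (G(I) = -2 + (3 + 6)*I = -2 + 9*I)
G(j)⁴*3830 = (-2 + 9*5)⁴*3830 = (-2 + 45)⁴*3830 = 43⁴*3830 = 3418801*3830 = 13094007830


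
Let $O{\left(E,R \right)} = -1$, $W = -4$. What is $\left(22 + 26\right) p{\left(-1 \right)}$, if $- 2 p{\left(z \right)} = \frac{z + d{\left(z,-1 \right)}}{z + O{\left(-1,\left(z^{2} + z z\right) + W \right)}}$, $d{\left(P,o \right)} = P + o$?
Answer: $-36$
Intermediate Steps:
$p{\left(z \right)} = - \frac{-1 + 2 z}{2 \left(-1 + z\right)}$ ($p{\left(z \right)} = - \frac{\left(z + \left(z - 1\right)\right) \frac{1}{z - 1}}{2} = - \frac{\left(z + \left(-1 + z\right)\right) \frac{1}{-1 + z}}{2} = - \frac{\left(-1 + 2 z\right) \frac{1}{-1 + z}}{2} = - \frac{\frac{1}{-1 + z} \left(-1 + 2 z\right)}{2} = - \frac{-1 + 2 z}{2 \left(-1 + z\right)}$)
$\left(22 + 26\right) p{\left(-1 \right)} = \left(22 + 26\right) \frac{\frac{1}{2} - -1}{-1 - 1} = 48 \frac{\frac{1}{2} + 1}{-2} = 48 \left(\left(- \frac{1}{2}\right) \frac{3}{2}\right) = 48 \left(- \frac{3}{4}\right) = -36$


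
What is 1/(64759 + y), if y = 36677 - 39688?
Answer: 1/61748 ≈ 1.6195e-5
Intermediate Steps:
y = -3011
1/(64759 + y) = 1/(64759 - 3011) = 1/61748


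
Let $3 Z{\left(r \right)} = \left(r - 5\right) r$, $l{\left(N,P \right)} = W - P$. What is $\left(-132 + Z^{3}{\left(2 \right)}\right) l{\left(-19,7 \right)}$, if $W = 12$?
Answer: $-700$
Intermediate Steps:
$l{\left(N,P \right)} = 12 - P$
$Z{\left(r \right)} = \frac{r \left(-5 + r\right)}{3}$ ($Z{\left(r \right)} = \frac{\left(r - 5\right) r}{3} = \frac{\left(-5 + r\right) r}{3} = \frac{r \left(-5 + r\right)}{3}$)
$\left(-132 + Z^{3}{\left(2 \right)}\right) l{\left(-19,7 \right)} = \left(-132 + \left(\frac{1}{3} \cdot 2 \left(-5 + 2\right)\right)^{3}\right) \left(12 - 7\right) = \left(-132 + \left(\frac{1}{3} \cdot 2 \left(-3\right)\right)^{3}\right) \left(12 - 7\right) = \left(-132 + \left(-2\right)^{3}\right) 5 = \left(-132 - 8\right) 5 = \left(-140\right) 5 = -700$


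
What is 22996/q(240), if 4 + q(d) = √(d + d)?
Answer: 5749/29 + 5749*√30/29 ≈ 1284.1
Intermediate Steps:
q(d) = -4 + √2*√d (q(d) = -4 + √(d + d) = -4 + √(2*d) = -4 + √2*√d)
22996/q(240) = 22996/(-4 + √2*√240) = 22996/(-4 + √2*(4*√15)) = 22996/(-4 + 4*√30)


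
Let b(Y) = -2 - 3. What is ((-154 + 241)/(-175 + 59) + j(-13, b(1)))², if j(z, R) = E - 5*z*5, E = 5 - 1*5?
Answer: 1682209/16 ≈ 1.0514e+5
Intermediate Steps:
b(Y) = -5
E = 0 (E = 5 - 5 = 0)
j(z, R) = -25*z (j(z, R) = 0 - 5*z*5 = 0 - 25*z = -25*z)
((-154 + 241)/(-175 + 59) + j(-13, b(1)))² = ((-154 + 241)/(-175 + 59) - 25*(-13))² = (87/(-116) + 325)² = (87*(-1/116) + 325)² = (-¾ + 325)² = (1297/4)² = 1682209/16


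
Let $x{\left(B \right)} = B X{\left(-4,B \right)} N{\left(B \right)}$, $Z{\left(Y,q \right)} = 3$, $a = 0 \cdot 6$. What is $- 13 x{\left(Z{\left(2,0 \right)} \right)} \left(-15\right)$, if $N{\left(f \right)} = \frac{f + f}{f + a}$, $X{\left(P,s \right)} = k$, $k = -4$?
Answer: $-4680$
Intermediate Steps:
$a = 0$
$X{\left(P,s \right)} = -4$
$N{\left(f \right)} = 2$ ($N{\left(f \right)} = \frac{f + f}{f + 0} = \frac{2 f}{f} = 2$)
$x{\left(B \right)} = - 8 B$ ($x{\left(B \right)} = B \left(-4\right) 2 = - 4 B 2 = - 8 B$)
$- 13 x{\left(Z{\left(2,0 \right)} \right)} \left(-15\right) = - 13 \left(\left(-8\right) 3\right) \left(-15\right) = \left(-13\right) \left(-24\right) \left(-15\right) = 312 \left(-15\right) = -4680$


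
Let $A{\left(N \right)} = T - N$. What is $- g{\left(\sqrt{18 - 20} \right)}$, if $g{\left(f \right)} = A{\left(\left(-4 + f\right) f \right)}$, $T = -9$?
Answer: $7 - 4 i \sqrt{2} \approx 7.0 - 5.6569 i$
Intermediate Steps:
$A{\left(N \right)} = -9 - N$
$g{\left(f \right)} = -9 - f \left(-4 + f\right)$ ($g{\left(f \right)} = -9 - \left(-4 + f\right) f = -9 - f \left(-4 + f\right)$)
$- g{\left(\sqrt{18 - 20} \right)} = - (-9 - \sqrt{18 - 20} \left(-4 + \sqrt{18 - 20}\right)) = - (-9 - \sqrt{-2} \left(-4 + \sqrt{-2}\right)) = - (-9 - i \sqrt{2} \left(-4 + i \sqrt{2}\right)) = 9 + i \sqrt{2} \left(-4 + i \sqrt{2}\right)$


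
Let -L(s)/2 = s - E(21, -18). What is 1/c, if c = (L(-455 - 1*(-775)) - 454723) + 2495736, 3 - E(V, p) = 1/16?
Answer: 8/16323031 ≈ 4.9010e-7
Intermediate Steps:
E(V, p) = 47/16 (E(V, p) = 3 - 1/16 = 47/16)
L(s) = 47/8 - 2*s (L(s) = -2*(s - 1*47/16) = -2*(s - 47/16) = -2*(-47/16 + s) = 47/8 - 2*s)
c = 16323031/8 (c = ((47/8 - 2*(-455 - 1*(-775))) - 454723) + 2495736 = ((47/8 - 2*(-455 + 775)) - 454723) + 2495736 = ((47/8 - 2*320) - 454723) + 2495736 = ((47/8 - 640) - 454723) + 2495736 = (-5073/8 - 454723) + 2495736 = -3642857/8 + 2495736 = 16323031/8 ≈ 2.0404e+6)
1/c = 1/(16323031/8) = 8/16323031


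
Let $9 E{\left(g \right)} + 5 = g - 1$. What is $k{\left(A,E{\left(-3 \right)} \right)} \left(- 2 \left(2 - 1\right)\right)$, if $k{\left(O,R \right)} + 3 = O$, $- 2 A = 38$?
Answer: $44$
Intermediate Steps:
$A = -19$ ($A = \left(- \frac{1}{2}\right) 38 = -19$)
$E{\left(g \right)} = - \frac{2}{3} + \frac{g}{9}$ ($E{\left(g \right)} = - \frac{5}{9} + \frac{g - 1}{9} = - \frac{5}{9} + \frac{-1 + g}{9} = - \frac{5}{9} + \left(- \frac{1}{9} + \frac{g}{9}\right) = - \frac{2}{3} + \frac{g}{9}$)
$k{\left(O,R \right)} = -3 + O$
$k{\left(A,E{\left(-3 \right)} \right)} \left(- 2 \left(2 - 1\right)\right) = \left(-3 - 19\right) \left(- 2 \left(2 - 1\right)\right) = - 22 \left(\left(-2\right) 1\right) = \left(-22\right) \left(-2\right) = 44$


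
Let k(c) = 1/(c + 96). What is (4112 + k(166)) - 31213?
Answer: -7100461/262 ≈ -27101.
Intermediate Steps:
k(c) = 1/(96 + c)
(4112 + k(166)) - 31213 = (4112 + 1/(96 + 166)) - 31213 = (4112 + 1/262) - 31213 = 1077345/262 - 31213 = -7100461/262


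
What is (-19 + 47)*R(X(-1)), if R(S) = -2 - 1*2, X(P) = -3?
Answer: -112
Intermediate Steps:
R(S) = -4 (R(S) = -2 - 2 = -4)
(-19 + 47)*R(X(-1)) = (-19 + 47)*(-4) = 28*(-4) = -112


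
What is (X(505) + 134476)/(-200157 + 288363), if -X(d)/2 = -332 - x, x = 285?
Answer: 67855/44103 ≈ 1.5386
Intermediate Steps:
X(d) = 1234 (X(d) = -2*(-332 - 1*285) = -2*(-332 - 285) = -2*(-617) = 1234)
(X(505) + 134476)/(-200157 + 288363) = (1234 + 134476)/(-200157 + 288363) = 135710/88206 = 135710*(1/88206) = 67855/44103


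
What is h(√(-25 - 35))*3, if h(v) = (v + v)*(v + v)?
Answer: -720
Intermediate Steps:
h(v) = 4*v² (h(v) = (2*v)*(2*v) = 4*v²)
h(√(-25 - 35))*3 = (4*(√(-25 - 35))²)*3 = (4*(√(-60))²)*3 = (4*(2*I*√15)²)*3 = (4*(-60))*3 = -240*3 = -720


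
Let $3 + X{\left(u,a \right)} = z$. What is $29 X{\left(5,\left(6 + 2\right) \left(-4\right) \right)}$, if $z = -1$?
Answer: $-116$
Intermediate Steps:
$X{\left(u,a \right)} = -4$ ($X{\left(u,a \right)} = -3 - 1 = -4$)
$29 X{\left(5,\left(6 + 2\right) \left(-4\right) \right)} = 29 \left(-4\right) = -116$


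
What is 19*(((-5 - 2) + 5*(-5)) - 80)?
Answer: -2128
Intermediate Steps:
19*(((-5 - 2) + 5*(-5)) - 80) = 19*((-7 - 25) - 80) = 19*(-32 - 80) = 19*(-112) = -2128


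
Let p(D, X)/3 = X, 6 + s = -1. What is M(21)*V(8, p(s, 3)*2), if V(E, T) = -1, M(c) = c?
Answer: -21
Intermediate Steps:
s = -7 (s = -6 - 1 = -7)
p(D, X) = 3*X
M(21)*V(8, p(s, 3)*2) = 21*(-1) = -21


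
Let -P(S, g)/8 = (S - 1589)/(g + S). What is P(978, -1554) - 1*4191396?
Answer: -301781123/72 ≈ -4.1914e+6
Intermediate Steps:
P(S, g) = -8*(-1589 + S)/(S + g) (P(S, g) = -8*(S - 1589)/(g + S) = -8*(-1589 + S)/(S + g))
P(978, -1554) - 1*4191396 = 8*(1589 - 1*978)/(978 - 1554) - 1*4191396 = 8*(1589 - 978)/(-576) - 4191396 = 8*(-1/576)*611 - 4191396 = -611/72 - 4191396 = -301781123/72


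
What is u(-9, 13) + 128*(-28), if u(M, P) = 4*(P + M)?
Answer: -3568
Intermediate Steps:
u(M, P) = 4*M + 4*P (u(M, P) = 4*(M + P) = 4*M + 4*P)
u(-9, 13) + 128*(-28) = (4*(-9) + 4*13) + 128*(-28) = (-36 + 52) - 3584 = 16 - 3584 = -3568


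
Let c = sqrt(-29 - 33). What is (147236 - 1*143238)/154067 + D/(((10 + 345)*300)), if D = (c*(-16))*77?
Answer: 3998/154067 - 308*I*sqrt(62)/26625 ≈ 0.02595 - 0.091087*I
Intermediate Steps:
c = I*sqrt(62) (c = sqrt(-62) = I*sqrt(62) ≈ 7.874*I)
D = -1232*I*sqrt(62) (D = ((I*sqrt(62))*(-16))*77 = -16*I*sqrt(62)*77 = -1232*I*sqrt(62) ≈ -9700.8*I)
(147236 - 1*143238)/154067 + D/(((10 + 345)*300)) = (147236 - 1*143238)/154067 + (-1232*I*sqrt(62))/(((10 + 345)*300)) = (147236 - 143238)*(1/154067) + (-1232*I*sqrt(62))/((355*300)) = 3998*(1/154067) - 1232*I*sqrt(62)/106500 = 3998/154067 - 1232*I*sqrt(62)*(1/106500) = 3998/154067 - 308*I*sqrt(62)/26625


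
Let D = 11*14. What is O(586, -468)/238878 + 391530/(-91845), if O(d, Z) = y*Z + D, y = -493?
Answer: -803587927/243774999 ≈ -3.2964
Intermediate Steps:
D = 154
O(d, Z) = 154 - 493*Z (O(d, Z) = -493*Z + 154 = 154 - 493*Z)
O(586, -468)/238878 + 391530/(-91845) = (154 - 493*(-468))/238878 + 391530/(-91845) = (154 + 230724)*(1/238878) + 391530*(-1/91845) = 230878*(1/238878) - 26102/6123 = 115439/119439 - 26102/6123 = -803587927/243774999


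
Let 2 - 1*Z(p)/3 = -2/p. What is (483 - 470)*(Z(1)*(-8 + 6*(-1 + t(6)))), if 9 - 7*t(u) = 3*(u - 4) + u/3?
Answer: -14352/7 ≈ -2050.3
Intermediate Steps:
Z(p) = 6 + 6/p (Z(p) = 6 - (-6)/p = 6 + 6/p)
t(u) = 3 - 10*u/21 (t(u) = 9/7 - (3*(u - 4) + u/3)/7 = 9/7 - (3*(-4 + u) + u*(⅓))/7 = 9/7 - ((-12 + 3*u) + u/3)/7 = 9/7 - (-12 + 10*u/3)/7 = 9/7 + (12/7 - 10*u/21) = 3 - 10*u/21)
(483 - 470)*(Z(1)*(-8 + 6*(-1 + t(6)))) = (483 - 470)*((6 + 6/1)*(-8 + 6*(-1 + (3 - 10/21*6)))) = 13*((6 + 6*1)*(-8 + 6*(-1 + (3 - 20/7)))) = 13*((6 + 6)*(-8 + 6*(-1 + ⅐))) = 13*(12*(-8 + 6*(-6/7))) = 13*(12*(-8 - 36/7)) = 13*(12*(-92/7)) = 13*(-1104/7) = -14352/7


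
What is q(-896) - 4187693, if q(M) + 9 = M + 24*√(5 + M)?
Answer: -4188598 + 216*I*√11 ≈ -4.1886e+6 + 716.39*I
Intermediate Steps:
q(M) = -9 + M + 24*√(5 + M) (q(M) = -9 + (M + 24*√(5 + M)) = -9 + M + 24*√(5 + M))
q(-896) - 4187693 = (-9 - 896 + 24*√(5 - 896)) - 4187693 = (-9 - 896 + 24*√(-891)) - 4187693 = (-9 - 896 + 24*(9*I*√11)) - 4187693 = (-9 - 896 + 216*I*√11) - 4187693 = (-905 + 216*I*√11) - 4187693 = -4188598 + 216*I*√11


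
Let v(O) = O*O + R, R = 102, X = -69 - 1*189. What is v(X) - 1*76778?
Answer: -10112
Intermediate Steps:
X = -258 (X = -69 - 189 = -258)
v(O) = 102 + O**2 (v(O) = O*O + 102 = O**2 + 102 = 102 + O**2)
v(X) - 1*76778 = (102 + (-258)**2) - 1*76778 = (102 + 66564) - 76778 = 66666 - 76778 = -10112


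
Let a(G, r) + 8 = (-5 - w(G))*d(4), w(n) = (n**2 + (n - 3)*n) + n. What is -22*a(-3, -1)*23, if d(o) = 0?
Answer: 4048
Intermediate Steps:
w(n) = n + n**2 + n*(-3 + n) (w(n) = (n**2 + (-3 + n)*n) + n = (n**2 + n*(-3 + n)) + n = n + n**2 + n*(-3 + n))
a(G, r) = -8 (a(G, r) = -8 + (-5 - 2*G*(-1 + G))*0 = -8 + 0 = -8)
-22*a(-3, -1)*23 = -22*(-8)*23 = 176*23 = 4048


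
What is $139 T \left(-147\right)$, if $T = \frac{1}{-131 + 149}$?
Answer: $- \frac{6811}{6} \approx -1135.2$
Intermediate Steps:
$T = \frac{1}{18} \approx 0.055556$
$139 T \left(-147\right) = 139 \cdot \frac{1}{18} \left(-147\right) = \frac{139}{18} \left(-147\right) = - \frac{6811}{6}$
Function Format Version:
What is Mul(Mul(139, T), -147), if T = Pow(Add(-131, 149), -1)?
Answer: Rational(-6811, 6) ≈ -1135.2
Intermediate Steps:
T = Rational(1, 18) (T = Pow(18, -1) = Rational(1, 18) ≈ 0.055556)
Mul(Mul(139, T), -147) = Mul(Mul(139, Rational(1, 18)), -147) = Mul(Rational(139, 18), -147) = Rational(-6811, 6)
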